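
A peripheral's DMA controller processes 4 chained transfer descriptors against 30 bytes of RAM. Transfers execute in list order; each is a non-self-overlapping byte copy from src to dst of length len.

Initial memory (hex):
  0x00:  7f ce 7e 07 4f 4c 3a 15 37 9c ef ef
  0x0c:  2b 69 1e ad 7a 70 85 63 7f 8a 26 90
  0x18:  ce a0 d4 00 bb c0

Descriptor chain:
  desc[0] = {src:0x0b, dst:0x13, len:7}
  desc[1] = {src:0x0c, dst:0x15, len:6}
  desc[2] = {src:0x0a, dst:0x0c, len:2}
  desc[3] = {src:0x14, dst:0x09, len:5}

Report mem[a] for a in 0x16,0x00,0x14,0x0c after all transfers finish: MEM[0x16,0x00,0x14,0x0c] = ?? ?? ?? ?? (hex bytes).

MEM[0x16,0x00,0x14,0x0c] = 69 7f 2b 1e

D0: mem[0x13..0x19] <- [ef 2b 69 1e ad 7a 70]
D1: mem[0x15..0x1a] <- [2b 69 1e ad 7a 70]
D2: mem[0x0c..0x0d] <- [ef ef]
D3: mem[0x09..0x0d] <- [2b 2b 69 1e ad]
query mem[0x16]=0x69, mem[0x00]=0x7f, mem[0x14]=0x2b, mem[0x0c]=0x1e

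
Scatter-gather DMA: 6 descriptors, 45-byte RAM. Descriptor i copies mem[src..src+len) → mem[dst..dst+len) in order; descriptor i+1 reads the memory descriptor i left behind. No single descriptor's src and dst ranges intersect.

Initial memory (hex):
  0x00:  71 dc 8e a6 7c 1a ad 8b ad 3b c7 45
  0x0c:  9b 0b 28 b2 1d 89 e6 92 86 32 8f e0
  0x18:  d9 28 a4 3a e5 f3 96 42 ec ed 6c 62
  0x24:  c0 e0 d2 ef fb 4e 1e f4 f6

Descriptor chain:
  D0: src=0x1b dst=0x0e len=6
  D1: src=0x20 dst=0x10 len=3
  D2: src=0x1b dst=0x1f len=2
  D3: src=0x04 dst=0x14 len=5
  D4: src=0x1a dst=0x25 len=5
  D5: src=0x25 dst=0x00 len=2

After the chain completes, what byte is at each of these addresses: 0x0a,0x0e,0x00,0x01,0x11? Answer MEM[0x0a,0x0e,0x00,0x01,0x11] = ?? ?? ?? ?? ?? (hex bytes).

MEM[0x0a,0x0e,0x00,0x01,0x11] = c7 3a a4 3a ed

D0: mem[0x0e..0x13] <- [3a e5 f3 96 42 ec]
D1: mem[0x10..0x12] <- [ec ed 6c]
D2: mem[0x1f..0x20] <- [3a e5]
D3: mem[0x14..0x18] <- [7c 1a ad 8b ad]
D4: mem[0x25..0x29] <- [a4 3a e5 f3 96]
D5: mem[0x00..0x01] <- [a4 3a]
query mem[0x0a]=0xc7, mem[0x0e]=0x3a, mem[0x00]=0xa4, mem[0x01]=0x3a, mem[0x11]=0xed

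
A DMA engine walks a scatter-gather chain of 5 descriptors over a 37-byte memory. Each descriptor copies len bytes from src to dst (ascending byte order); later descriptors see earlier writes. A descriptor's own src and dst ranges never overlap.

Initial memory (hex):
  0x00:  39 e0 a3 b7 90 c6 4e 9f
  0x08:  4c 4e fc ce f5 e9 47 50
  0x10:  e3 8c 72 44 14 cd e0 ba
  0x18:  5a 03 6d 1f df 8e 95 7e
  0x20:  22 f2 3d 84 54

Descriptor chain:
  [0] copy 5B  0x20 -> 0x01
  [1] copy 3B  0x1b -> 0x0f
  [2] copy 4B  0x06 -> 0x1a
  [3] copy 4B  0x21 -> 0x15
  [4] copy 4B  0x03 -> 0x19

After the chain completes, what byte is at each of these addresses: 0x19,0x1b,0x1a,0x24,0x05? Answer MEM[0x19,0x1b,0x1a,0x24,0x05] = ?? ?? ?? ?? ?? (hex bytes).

  after D0: wrote 5B at 0x01 = 22f23d8454
  after D1: wrote 3B at 0x0f = 1fdf8e
  after D2: wrote 4B at 0x1a = 4e9f4c4e
  after D3: wrote 4B at 0x15 = f23d8454
  after D4: wrote 4B at 0x19 = 3d84544e
query mem[0x19]=0x3d, mem[0x1b]=0x54, mem[0x1a]=0x84, mem[0x24]=0x54, mem[0x05]=0x54

MEM[0x19,0x1b,0x1a,0x24,0x05] = 3d 54 84 54 54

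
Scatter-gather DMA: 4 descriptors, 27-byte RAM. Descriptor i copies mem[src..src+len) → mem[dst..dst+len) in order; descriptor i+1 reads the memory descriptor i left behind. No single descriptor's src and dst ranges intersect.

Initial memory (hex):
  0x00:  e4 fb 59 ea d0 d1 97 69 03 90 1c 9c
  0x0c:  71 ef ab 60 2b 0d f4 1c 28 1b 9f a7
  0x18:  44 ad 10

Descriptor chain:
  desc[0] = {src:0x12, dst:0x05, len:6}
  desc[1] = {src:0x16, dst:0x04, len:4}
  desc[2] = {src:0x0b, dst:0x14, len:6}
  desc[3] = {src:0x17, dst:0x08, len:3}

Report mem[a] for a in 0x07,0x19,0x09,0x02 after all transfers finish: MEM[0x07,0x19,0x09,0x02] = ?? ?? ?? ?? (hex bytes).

D0: mem[0x05..0x0a] <- [f4 1c 28 1b 9f a7]
D1: mem[0x04..0x07] <- [9f a7 44 ad]
D2: mem[0x14..0x19] <- [9c 71 ef ab 60 2b]
D3: mem[0x08..0x0a] <- [ab 60 2b]
query mem[0x07]=0xad, mem[0x19]=0x2b, mem[0x09]=0x60, mem[0x02]=0x59

MEM[0x07,0x19,0x09,0x02] = ad 2b 60 59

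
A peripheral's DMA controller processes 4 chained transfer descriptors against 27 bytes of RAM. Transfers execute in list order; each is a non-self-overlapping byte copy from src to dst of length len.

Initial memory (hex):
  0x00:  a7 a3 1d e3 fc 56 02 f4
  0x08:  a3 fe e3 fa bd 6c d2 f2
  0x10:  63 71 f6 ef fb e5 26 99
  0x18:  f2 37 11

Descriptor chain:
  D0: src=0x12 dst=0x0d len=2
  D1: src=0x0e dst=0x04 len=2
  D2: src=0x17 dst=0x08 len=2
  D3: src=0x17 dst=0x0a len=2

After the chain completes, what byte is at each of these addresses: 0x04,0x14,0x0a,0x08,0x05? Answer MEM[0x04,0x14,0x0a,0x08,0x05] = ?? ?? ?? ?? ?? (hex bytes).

MEM[0x04,0x14,0x0a,0x08,0x05] = ef fb 99 99 f2

  after D0: wrote 2B at 0x0d = f6ef
  after D1: wrote 2B at 0x04 = eff2
  after D2: wrote 2B at 0x08 = 99f2
  after D3: wrote 2B at 0x0a = 99f2
query mem[0x04]=0xef, mem[0x14]=0xfb, mem[0x0a]=0x99, mem[0x08]=0x99, mem[0x05]=0xf2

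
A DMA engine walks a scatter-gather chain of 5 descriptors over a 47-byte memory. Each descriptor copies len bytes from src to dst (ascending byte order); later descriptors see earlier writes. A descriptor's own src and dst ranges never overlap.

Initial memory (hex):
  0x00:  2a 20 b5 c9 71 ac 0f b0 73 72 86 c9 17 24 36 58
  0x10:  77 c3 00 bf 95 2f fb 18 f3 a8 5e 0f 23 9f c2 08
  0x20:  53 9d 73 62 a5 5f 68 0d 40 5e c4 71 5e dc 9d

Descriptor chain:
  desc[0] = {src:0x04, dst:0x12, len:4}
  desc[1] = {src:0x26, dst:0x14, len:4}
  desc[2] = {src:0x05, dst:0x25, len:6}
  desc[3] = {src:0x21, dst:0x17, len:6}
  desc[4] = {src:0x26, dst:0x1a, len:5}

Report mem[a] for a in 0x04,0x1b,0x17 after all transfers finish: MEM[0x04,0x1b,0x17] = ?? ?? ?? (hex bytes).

[0] 0x04->0x12 len=4 : 71 ac 0f b0
[1] 0x26->0x14 len=4 : 68 0d 40 5e
[2] 0x05->0x25 len=6 : ac 0f b0 73 72 86
[3] 0x21->0x17 len=6 : 9d 73 62 a5 ac 0f
[4] 0x26->0x1a len=5 : 0f b0 73 72 86
query mem[0x04]=0x71, mem[0x1b]=0xb0, mem[0x17]=0x9d

MEM[0x04,0x1b,0x17] = 71 b0 9d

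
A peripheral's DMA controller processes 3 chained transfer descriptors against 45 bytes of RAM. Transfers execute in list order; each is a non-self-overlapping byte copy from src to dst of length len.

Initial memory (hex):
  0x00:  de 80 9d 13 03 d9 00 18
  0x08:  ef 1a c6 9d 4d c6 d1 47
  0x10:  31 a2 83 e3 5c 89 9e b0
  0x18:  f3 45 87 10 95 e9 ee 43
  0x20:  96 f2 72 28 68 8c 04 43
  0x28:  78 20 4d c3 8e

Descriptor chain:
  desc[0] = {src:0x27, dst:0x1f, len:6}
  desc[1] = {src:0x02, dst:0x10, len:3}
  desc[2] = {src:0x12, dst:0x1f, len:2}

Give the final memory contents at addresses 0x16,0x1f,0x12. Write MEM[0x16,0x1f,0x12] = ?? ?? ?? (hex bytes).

MEM[0x16,0x1f,0x12] = 9e 03 03

[0] 0x27->0x1f len=6 : 43 78 20 4d c3 8e
[1] 0x02->0x10 len=3 : 9d 13 03
[2] 0x12->0x1f len=2 : 03 e3
query mem[0x16]=0x9e, mem[0x1f]=0x03, mem[0x12]=0x03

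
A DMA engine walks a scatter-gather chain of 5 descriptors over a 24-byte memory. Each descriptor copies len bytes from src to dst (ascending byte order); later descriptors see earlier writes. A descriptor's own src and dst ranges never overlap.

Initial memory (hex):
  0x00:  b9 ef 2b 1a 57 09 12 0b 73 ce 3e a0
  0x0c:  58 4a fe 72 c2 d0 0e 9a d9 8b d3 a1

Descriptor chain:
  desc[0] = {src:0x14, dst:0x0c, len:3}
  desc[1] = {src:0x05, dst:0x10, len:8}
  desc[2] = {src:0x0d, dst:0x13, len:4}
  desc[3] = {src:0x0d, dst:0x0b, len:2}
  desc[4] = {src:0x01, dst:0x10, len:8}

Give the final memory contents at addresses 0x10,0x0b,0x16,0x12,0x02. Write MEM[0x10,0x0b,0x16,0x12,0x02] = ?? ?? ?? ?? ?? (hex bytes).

#0 dst[0x0c+3] := {0xd9,0x8b,0xd3}
#1 dst[0x10+8] := {0x09,0x12,0x0b,0x73,0xce,0x3e,0xa0,0xd9}
#2 dst[0x13+4] := {0x8b,0xd3,0x72,0x09}
#3 dst[0x0b+2] := {0x8b,0xd3}
#4 dst[0x10+8] := {0xef,0x2b,0x1a,0x57,0x09,0x12,0x0b,0x73}
query mem[0x10]=0xef, mem[0x0b]=0x8b, mem[0x16]=0x0b, mem[0x12]=0x1a, mem[0x02]=0x2b

MEM[0x10,0x0b,0x16,0x12,0x02] = ef 8b 0b 1a 2b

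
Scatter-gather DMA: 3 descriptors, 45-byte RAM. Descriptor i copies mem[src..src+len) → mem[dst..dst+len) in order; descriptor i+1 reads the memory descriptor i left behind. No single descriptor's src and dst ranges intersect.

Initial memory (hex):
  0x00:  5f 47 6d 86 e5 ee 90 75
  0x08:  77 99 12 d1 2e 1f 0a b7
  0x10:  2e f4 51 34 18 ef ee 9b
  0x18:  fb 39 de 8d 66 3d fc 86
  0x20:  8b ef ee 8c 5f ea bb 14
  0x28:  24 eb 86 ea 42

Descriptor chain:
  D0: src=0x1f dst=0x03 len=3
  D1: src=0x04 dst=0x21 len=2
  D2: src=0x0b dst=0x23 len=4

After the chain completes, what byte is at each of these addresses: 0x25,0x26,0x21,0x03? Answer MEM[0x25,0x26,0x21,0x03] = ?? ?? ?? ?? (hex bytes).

MEM[0x25,0x26,0x21,0x03] = 1f 0a 8b 86

[0] 0x1f->0x03 len=3 : 86 8b ef
[1] 0x04->0x21 len=2 : 8b ef
[2] 0x0b->0x23 len=4 : d1 2e 1f 0a
query mem[0x25]=0x1f, mem[0x26]=0x0a, mem[0x21]=0x8b, mem[0x03]=0x86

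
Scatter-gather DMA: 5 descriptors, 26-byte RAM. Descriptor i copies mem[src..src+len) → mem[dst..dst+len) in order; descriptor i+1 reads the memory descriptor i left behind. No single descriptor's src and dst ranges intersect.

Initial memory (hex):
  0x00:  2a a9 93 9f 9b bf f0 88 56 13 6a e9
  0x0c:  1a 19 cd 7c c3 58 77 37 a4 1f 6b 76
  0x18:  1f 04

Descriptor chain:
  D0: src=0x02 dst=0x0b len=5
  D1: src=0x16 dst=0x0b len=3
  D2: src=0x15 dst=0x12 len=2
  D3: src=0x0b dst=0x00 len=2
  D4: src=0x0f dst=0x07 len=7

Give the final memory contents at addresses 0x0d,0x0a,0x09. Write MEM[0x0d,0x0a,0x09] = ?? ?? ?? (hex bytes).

MEM[0x0d,0x0a,0x09] = 1f 1f 58

#0 dst[0x0b+5] := {0x93,0x9f,0x9b,0xbf,0xf0}
#1 dst[0x0b+3] := {0x6b,0x76,0x1f}
#2 dst[0x12+2] := {0x1f,0x6b}
#3 dst[0x00+2] := {0x6b,0x76}
#4 dst[0x07+7] := {0xf0,0xc3,0x58,0x1f,0x6b,0xa4,0x1f}
query mem[0x0d]=0x1f, mem[0x0a]=0x1f, mem[0x09]=0x58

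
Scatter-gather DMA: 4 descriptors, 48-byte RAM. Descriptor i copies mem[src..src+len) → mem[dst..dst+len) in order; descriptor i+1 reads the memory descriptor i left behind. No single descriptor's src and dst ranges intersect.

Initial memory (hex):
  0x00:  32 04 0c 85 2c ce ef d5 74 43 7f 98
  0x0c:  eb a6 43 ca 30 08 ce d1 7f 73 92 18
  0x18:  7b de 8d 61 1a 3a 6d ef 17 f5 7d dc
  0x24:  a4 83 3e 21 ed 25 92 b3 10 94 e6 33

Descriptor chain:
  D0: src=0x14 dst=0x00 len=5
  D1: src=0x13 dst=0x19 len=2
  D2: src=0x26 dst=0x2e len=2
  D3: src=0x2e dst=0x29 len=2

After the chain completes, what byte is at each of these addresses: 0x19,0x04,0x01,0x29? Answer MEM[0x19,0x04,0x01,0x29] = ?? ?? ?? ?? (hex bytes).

MEM[0x19,0x04,0x01,0x29] = d1 7b 73 3e

[0] 0x14->0x00 len=5 : 7f 73 92 18 7b
[1] 0x13->0x19 len=2 : d1 7f
[2] 0x26->0x2e len=2 : 3e 21
[3] 0x2e->0x29 len=2 : 3e 21
query mem[0x19]=0xd1, mem[0x04]=0x7b, mem[0x01]=0x73, mem[0x29]=0x3e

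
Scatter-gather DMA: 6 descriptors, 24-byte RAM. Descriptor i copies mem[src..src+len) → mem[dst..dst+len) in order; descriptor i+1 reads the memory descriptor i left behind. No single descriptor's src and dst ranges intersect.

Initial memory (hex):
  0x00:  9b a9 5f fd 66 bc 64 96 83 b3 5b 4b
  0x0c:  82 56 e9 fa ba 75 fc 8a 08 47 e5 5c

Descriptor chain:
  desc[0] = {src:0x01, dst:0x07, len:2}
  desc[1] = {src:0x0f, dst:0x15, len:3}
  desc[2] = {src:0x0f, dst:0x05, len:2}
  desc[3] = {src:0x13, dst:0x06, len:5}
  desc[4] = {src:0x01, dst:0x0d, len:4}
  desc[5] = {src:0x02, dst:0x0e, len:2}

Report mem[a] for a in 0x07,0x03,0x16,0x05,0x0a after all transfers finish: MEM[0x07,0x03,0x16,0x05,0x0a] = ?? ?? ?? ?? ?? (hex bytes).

MEM[0x07,0x03,0x16,0x05,0x0a] = 08 fd ba fa 75

[0] 0x01->0x07 len=2 : a9 5f
[1] 0x0f->0x15 len=3 : fa ba 75
[2] 0x0f->0x05 len=2 : fa ba
[3] 0x13->0x06 len=5 : 8a 08 fa ba 75
[4] 0x01->0x0d len=4 : a9 5f fd 66
[5] 0x02->0x0e len=2 : 5f fd
query mem[0x07]=0x08, mem[0x03]=0xfd, mem[0x16]=0xba, mem[0x05]=0xfa, mem[0x0a]=0x75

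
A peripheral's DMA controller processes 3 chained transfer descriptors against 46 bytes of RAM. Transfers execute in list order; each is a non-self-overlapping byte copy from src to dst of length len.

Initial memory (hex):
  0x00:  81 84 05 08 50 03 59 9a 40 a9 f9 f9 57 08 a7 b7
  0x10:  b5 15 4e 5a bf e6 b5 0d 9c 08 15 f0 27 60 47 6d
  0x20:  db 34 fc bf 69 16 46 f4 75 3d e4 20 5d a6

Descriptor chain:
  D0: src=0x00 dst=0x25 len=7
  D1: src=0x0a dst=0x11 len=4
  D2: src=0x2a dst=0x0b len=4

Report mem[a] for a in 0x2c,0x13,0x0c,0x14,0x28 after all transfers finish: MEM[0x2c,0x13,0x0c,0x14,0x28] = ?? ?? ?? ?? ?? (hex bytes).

#0 dst[0x25+7] := {0x81,0x84,0x05,0x08,0x50,0x03,0x59}
#1 dst[0x11+4] := {0xf9,0xf9,0x57,0x08}
#2 dst[0x0b+4] := {0x03,0x59,0x5d,0xa6}
query mem[0x2c]=0x5d, mem[0x13]=0x57, mem[0x0c]=0x59, mem[0x14]=0x08, mem[0x28]=0x08

MEM[0x2c,0x13,0x0c,0x14,0x28] = 5d 57 59 08 08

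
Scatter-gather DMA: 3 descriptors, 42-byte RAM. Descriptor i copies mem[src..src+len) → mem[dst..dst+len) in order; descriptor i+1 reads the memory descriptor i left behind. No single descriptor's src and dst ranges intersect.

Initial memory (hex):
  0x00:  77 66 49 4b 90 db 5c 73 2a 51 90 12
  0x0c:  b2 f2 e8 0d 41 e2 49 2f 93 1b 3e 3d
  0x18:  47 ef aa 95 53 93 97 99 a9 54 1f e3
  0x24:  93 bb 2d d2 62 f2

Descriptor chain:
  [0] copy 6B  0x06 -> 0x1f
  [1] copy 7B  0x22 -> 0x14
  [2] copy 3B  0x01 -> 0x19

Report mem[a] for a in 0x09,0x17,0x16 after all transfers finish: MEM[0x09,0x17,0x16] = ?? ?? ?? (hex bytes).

#0 dst[0x1f+6] := {0x5c,0x73,0x2a,0x51,0x90,0x12}
#1 dst[0x14+7] := {0x51,0x90,0x12,0xbb,0x2d,0xd2,0x62}
#2 dst[0x19+3] := {0x66,0x49,0x4b}
query mem[0x09]=0x51, mem[0x17]=0xbb, mem[0x16]=0x12

MEM[0x09,0x17,0x16] = 51 bb 12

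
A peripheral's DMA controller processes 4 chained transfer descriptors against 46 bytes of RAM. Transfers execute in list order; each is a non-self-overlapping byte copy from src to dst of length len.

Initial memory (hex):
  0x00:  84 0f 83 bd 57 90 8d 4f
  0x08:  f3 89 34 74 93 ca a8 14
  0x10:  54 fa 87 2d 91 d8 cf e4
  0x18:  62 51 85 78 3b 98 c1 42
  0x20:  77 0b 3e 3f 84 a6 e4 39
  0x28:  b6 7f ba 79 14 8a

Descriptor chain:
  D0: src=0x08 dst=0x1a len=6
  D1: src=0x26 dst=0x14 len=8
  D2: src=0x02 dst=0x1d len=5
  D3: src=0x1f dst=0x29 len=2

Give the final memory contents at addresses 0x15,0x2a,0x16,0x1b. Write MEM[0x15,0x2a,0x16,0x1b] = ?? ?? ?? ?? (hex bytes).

  after D0: wrote 6B at 0x1a = f389347493ca
  after D1: wrote 8B at 0x14 = e439b67fba79148a
  after D2: wrote 5B at 0x1d = 83bd57908d
  after D3: wrote 2B at 0x29 = 5790
query mem[0x15]=0x39, mem[0x2a]=0x90, mem[0x16]=0xb6, mem[0x1b]=0x8a

MEM[0x15,0x2a,0x16,0x1b] = 39 90 b6 8a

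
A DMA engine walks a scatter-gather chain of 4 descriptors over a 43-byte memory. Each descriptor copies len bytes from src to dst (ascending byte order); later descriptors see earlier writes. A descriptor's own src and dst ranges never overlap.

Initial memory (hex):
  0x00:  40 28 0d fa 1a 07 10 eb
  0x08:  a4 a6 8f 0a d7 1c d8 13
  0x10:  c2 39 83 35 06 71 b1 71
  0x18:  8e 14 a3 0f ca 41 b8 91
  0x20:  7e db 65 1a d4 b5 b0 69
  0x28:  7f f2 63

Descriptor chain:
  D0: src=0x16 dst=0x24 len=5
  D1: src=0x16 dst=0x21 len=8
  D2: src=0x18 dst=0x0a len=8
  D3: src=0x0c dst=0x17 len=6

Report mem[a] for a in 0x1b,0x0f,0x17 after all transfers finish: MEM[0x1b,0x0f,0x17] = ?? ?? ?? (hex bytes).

MEM[0x1b,0x0f,0x17] = b8 41 a3

[0] 0x16->0x24 len=5 : b1 71 8e 14 a3
[1] 0x16->0x21 len=8 : b1 71 8e 14 a3 0f ca 41
[2] 0x18->0x0a len=8 : 8e 14 a3 0f ca 41 b8 91
[3] 0x0c->0x17 len=6 : a3 0f ca 41 b8 91
query mem[0x1b]=0xb8, mem[0x0f]=0x41, mem[0x17]=0xa3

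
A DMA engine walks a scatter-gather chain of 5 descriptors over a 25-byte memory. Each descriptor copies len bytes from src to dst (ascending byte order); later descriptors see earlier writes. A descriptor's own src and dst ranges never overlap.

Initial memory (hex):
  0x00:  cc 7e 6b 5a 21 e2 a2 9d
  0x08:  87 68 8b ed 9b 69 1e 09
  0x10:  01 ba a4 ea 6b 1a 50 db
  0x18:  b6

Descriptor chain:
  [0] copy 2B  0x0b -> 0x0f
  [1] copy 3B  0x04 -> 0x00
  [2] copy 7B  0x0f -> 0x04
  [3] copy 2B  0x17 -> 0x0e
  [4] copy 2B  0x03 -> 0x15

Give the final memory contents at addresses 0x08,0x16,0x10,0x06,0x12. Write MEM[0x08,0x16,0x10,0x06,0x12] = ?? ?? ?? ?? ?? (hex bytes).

D0: mem[0x0f..0x10] <- [ed 9b]
D1: mem[0x00..0x02] <- [21 e2 a2]
D2: mem[0x04..0x0a] <- [ed 9b ba a4 ea 6b 1a]
D3: mem[0x0e..0x0f] <- [db b6]
D4: mem[0x15..0x16] <- [5a ed]
query mem[0x08]=0xea, mem[0x16]=0xed, mem[0x10]=0x9b, mem[0x06]=0xba, mem[0x12]=0xa4

MEM[0x08,0x16,0x10,0x06,0x12] = ea ed 9b ba a4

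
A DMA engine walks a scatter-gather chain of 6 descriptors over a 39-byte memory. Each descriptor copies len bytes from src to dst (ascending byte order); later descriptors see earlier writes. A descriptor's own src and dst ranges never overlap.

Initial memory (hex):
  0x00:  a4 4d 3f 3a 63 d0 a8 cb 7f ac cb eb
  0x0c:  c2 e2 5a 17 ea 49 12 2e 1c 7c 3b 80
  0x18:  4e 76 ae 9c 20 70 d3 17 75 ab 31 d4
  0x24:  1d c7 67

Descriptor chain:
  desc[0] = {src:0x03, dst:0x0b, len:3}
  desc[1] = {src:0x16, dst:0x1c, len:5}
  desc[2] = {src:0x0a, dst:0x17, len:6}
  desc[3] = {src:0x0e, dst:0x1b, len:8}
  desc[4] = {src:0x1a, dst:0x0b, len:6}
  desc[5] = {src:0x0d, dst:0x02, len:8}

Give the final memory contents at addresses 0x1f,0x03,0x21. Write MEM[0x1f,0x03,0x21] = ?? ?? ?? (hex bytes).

MEM[0x1f,0x03,0x21] = 12 ea 1c

#0 dst[0x0b+3] := {0x3a,0x63,0xd0}
#1 dst[0x1c+5] := {0x3b,0x80,0x4e,0x76,0xae}
#2 dst[0x17+6] := {0xcb,0x3a,0x63,0xd0,0x5a,0x17}
#3 dst[0x1b+8] := {0x5a,0x17,0xea,0x49,0x12,0x2e,0x1c,0x7c}
#4 dst[0x0b+6] := {0xd0,0x5a,0x17,0xea,0x49,0x12}
#5 dst[0x02+8] := {0x17,0xea,0x49,0x12,0x49,0x12,0x2e,0x1c}
query mem[0x1f]=0x12, mem[0x03]=0xea, mem[0x21]=0x1c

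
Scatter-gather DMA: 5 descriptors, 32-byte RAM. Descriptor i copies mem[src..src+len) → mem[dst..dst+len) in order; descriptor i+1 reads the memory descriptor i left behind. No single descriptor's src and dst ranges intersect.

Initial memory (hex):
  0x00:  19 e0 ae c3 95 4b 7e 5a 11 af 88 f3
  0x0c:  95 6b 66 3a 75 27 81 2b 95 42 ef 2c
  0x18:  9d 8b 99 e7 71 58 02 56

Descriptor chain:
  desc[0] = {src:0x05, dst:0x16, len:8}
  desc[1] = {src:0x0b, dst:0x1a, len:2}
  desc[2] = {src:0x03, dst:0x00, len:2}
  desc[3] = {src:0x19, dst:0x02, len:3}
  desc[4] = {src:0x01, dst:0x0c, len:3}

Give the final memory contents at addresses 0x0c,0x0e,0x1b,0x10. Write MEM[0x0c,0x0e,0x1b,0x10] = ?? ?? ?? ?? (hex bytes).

MEM[0x0c,0x0e,0x1b,0x10] = 95 f3 95 75

  after D0: wrote 8B at 0x16 = 4b7e5a11af88f395
  after D1: wrote 2B at 0x1a = f395
  after D2: wrote 2B at 0x00 = c395
  after D3: wrote 3B at 0x02 = 11f395
  after D4: wrote 3B at 0x0c = 9511f3
query mem[0x0c]=0x95, mem[0x0e]=0xf3, mem[0x1b]=0x95, mem[0x10]=0x75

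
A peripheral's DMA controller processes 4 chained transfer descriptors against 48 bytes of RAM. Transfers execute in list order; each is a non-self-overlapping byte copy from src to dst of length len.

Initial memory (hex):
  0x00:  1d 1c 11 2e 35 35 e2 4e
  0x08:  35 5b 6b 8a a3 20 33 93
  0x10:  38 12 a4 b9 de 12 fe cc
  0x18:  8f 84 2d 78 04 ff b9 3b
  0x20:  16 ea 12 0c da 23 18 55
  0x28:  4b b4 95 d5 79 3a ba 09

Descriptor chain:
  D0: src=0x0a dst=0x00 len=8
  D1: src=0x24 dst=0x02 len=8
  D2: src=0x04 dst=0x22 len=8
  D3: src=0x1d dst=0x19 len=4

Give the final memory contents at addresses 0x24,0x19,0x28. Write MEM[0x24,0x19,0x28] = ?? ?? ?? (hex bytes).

[0] 0x0a->0x00 len=8 : 6b 8a a3 20 33 93 38 12
[1] 0x24->0x02 len=8 : da 23 18 55 4b b4 95 d5
[2] 0x04->0x22 len=8 : 18 55 4b b4 95 d5 6b 8a
[3] 0x1d->0x19 len=4 : ff b9 3b 16
query mem[0x24]=0x4b, mem[0x19]=0xff, mem[0x28]=0x6b

MEM[0x24,0x19,0x28] = 4b ff 6b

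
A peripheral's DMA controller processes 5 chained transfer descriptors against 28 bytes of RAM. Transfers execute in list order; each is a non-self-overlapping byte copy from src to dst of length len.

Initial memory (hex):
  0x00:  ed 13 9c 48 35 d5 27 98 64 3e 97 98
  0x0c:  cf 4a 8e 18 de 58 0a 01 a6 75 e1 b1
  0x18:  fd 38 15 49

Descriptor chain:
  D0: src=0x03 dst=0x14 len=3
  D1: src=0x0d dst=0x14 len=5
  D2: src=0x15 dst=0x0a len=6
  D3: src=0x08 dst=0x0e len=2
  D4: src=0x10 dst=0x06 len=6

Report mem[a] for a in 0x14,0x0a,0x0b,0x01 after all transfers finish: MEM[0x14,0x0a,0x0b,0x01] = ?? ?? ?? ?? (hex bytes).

D0: mem[0x14..0x16] <- [48 35 d5]
D1: mem[0x14..0x18] <- [4a 8e 18 de 58]
D2: mem[0x0a..0x0f] <- [8e 18 de 58 38 15]
D3: mem[0x0e..0x0f] <- [64 3e]
D4: mem[0x06..0x0b] <- [de 58 0a 01 4a 8e]
query mem[0x14]=0x4a, mem[0x0a]=0x4a, mem[0x0b]=0x8e, mem[0x01]=0x13

MEM[0x14,0x0a,0x0b,0x01] = 4a 4a 8e 13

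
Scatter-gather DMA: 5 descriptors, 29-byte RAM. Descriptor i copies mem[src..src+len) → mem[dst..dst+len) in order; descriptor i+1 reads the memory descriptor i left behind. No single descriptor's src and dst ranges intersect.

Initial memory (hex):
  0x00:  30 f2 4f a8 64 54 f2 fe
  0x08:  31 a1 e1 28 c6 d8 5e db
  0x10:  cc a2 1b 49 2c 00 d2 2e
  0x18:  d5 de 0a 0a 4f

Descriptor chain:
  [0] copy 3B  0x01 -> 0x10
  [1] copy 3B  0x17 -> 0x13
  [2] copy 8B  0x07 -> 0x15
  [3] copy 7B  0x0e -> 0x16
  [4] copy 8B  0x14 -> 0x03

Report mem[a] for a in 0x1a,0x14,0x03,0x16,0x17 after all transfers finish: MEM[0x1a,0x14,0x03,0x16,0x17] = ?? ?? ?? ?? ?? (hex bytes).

MEM[0x1a,0x14,0x03,0x16,0x17] = a8 d5 d5 5e db

#0 dst[0x10+3] := {0xf2,0x4f,0xa8}
#1 dst[0x13+3] := {0x2e,0xd5,0xde}
#2 dst[0x15+8] := {0xfe,0x31,0xa1,0xe1,0x28,0xc6,0xd8,0x5e}
#3 dst[0x16+7] := {0x5e,0xdb,0xf2,0x4f,0xa8,0x2e,0xd5}
#4 dst[0x03+8] := {0xd5,0xfe,0x5e,0xdb,0xf2,0x4f,0xa8,0x2e}
query mem[0x1a]=0xa8, mem[0x14]=0xd5, mem[0x03]=0xd5, mem[0x16]=0x5e, mem[0x17]=0xdb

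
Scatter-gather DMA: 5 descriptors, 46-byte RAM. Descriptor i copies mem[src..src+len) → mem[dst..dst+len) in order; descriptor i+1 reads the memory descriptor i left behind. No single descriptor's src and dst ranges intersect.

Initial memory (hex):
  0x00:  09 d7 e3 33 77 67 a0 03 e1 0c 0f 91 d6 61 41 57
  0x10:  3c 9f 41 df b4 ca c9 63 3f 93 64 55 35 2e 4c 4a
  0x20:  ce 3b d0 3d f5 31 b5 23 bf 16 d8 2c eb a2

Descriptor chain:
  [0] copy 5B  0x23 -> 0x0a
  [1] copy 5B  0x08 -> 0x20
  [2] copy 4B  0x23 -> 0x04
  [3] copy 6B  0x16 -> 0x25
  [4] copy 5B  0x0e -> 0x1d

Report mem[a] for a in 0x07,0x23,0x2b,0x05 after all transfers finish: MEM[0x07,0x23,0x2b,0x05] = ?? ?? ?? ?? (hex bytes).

MEM[0x07,0x23,0x2b,0x05] = b5 f5 2c 31

  after D0: wrote 5B at 0x0a = 3df531b523
  after D1: wrote 5B at 0x20 = e10c3df531
  after D2: wrote 4B at 0x04 = f53131b5
  after D3: wrote 6B at 0x25 = c9633f936455
  after D4: wrote 5B at 0x1d = 23573c9f41
query mem[0x07]=0xb5, mem[0x23]=0xf5, mem[0x2b]=0x2c, mem[0x05]=0x31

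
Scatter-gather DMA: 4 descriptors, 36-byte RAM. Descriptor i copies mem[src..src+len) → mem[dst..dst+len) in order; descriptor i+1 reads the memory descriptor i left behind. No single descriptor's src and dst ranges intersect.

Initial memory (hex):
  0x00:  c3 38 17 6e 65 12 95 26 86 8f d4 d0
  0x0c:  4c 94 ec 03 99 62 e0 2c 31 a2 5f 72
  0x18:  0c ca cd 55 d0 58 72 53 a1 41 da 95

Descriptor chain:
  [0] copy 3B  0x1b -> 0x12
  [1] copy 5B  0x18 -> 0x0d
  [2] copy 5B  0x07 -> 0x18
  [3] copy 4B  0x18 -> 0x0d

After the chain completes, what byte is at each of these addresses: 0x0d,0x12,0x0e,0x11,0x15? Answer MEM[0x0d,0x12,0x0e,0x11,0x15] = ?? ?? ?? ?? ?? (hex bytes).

[0] 0x1b->0x12 len=3 : 55 d0 58
[1] 0x18->0x0d len=5 : 0c ca cd 55 d0
[2] 0x07->0x18 len=5 : 26 86 8f d4 d0
[3] 0x18->0x0d len=4 : 26 86 8f d4
query mem[0x0d]=0x26, mem[0x12]=0x55, mem[0x0e]=0x86, mem[0x11]=0xd0, mem[0x15]=0xa2

MEM[0x0d,0x12,0x0e,0x11,0x15] = 26 55 86 d0 a2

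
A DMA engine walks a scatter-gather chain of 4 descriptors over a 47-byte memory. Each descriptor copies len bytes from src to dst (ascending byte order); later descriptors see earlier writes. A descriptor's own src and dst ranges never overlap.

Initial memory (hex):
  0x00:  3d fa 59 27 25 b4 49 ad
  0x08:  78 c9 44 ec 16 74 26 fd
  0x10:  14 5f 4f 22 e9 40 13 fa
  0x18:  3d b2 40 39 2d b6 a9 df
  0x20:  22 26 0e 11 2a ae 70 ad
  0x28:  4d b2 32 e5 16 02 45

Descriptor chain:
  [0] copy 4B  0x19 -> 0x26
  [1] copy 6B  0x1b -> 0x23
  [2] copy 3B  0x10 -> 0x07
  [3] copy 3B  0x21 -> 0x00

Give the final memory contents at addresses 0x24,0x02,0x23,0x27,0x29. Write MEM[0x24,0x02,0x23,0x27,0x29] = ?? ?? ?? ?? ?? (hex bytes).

  after D0: wrote 4B at 0x26 = b240392d
  after D1: wrote 6B at 0x23 = 392db6a9df22
  after D2: wrote 3B at 0x07 = 145f4f
  after D3: wrote 3B at 0x00 = 260e39
query mem[0x24]=0x2d, mem[0x02]=0x39, mem[0x23]=0x39, mem[0x27]=0xdf, mem[0x29]=0x2d

MEM[0x24,0x02,0x23,0x27,0x29] = 2d 39 39 df 2d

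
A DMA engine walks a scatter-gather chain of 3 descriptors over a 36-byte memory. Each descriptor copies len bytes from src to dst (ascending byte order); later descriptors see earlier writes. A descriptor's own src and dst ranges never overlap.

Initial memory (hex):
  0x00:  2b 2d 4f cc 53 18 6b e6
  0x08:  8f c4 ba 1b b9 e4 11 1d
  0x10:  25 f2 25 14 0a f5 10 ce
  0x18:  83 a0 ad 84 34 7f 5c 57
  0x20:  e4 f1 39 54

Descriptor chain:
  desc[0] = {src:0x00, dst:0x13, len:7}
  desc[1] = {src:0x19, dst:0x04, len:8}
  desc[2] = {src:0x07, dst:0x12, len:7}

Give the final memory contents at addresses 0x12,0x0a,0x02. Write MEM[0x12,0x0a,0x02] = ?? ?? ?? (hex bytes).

MEM[0x12,0x0a,0x02] = 34 57 4f

D0: mem[0x13..0x19] <- [2b 2d 4f cc 53 18 6b]
D1: mem[0x04..0x0b] <- [6b ad 84 34 7f 5c 57 e4]
D2: mem[0x12..0x18] <- [34 7f 5c 57 e4 b9 e4]
query mem[0x12]=0x34, mem[0x0a]=0x57, mem[0x02]=0x4f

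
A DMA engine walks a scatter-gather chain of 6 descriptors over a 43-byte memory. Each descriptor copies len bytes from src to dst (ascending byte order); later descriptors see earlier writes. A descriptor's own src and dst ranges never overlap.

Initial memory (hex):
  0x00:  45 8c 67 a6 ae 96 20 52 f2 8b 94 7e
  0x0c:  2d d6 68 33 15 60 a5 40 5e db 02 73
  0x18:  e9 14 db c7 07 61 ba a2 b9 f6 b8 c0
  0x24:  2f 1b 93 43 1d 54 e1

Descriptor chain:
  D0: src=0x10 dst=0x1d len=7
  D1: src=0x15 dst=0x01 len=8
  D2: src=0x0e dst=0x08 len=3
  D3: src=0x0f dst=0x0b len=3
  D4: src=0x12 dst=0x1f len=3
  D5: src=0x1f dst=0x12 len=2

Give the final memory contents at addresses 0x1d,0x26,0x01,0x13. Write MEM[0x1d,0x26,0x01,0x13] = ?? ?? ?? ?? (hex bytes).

  after D0: wrote 7B at 0x1d = 1560a5405edb02
  after D1: wrote 8B at 0x01 = db0273e914dbc707
  after D2: wrote 3B at 0x08 = 683315
  after D3: wrote 3B at 0x0b = 331560
  after D4: wrote 3B at 0x1f = a5405e
  after D5: wrote 2B at 0x12 = a540
query mem[0x1d]=0x15, mem[0x26]=0x93, mem[0x01]=0xdb, mem[0x13]=0x40

MEM[0x1d,0x26,0x01,0x13] = 15 93 db 40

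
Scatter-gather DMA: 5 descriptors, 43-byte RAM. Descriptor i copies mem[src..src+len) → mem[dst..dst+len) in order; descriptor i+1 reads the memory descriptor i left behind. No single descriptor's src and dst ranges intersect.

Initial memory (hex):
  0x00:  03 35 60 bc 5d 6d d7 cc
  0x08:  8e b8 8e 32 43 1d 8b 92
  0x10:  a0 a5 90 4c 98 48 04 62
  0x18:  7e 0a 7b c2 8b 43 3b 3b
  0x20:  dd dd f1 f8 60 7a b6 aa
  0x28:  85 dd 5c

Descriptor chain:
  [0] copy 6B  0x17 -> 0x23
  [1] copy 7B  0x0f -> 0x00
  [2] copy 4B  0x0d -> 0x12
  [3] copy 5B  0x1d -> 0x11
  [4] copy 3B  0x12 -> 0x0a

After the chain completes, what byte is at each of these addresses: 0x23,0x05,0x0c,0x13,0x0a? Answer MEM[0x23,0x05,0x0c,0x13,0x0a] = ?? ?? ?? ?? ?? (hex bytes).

MEM[0x23,0x05,0x0c,0x13,0x0a] = 62 98 dd 3b 3b

#0 dst[0x23+6] := {0x62,0x7e,0x0a,0x7b,0xc2,0x8b}
#1 dst[0x00+7] := {0x92,0xa0,0xa5,0x90,0x4c,0x98,0x48}
#2 dst[0x12+4] := {0x1d,0x8b,0x92,0xa0}
#3 dst[0x11+5] := {0x43,0x3b,0x3b,0xdd,0xdd}
#4 dst[0x0a+3] := {0x3b,0x3b,0xdd}
query mem[0x23]=0x62, mem[0x05]=0x98, mem[0x0c]=0xdd, mem[0x13]=0x3b, mem[0x0a]=0x3b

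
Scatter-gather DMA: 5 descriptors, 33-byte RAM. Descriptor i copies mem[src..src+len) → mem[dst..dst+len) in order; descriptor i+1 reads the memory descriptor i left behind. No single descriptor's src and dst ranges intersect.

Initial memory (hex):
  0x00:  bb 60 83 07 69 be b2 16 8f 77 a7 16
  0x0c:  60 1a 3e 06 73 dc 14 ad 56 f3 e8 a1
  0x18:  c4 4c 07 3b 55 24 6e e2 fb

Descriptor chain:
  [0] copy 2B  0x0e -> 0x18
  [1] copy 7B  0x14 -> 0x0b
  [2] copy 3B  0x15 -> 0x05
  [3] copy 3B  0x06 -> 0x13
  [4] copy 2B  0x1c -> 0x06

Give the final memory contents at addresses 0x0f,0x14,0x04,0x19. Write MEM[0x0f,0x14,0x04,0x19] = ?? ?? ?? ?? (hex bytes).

[0] 0x0e->0x18 len=2 : 3e 06
[1] 0x14->0x0b len=7 : 56 f3 e8 a1 3e 06 07
[2] 0x15->0x05 len=3 : f3 e8 a1
[3] 0x06->0x13 len=3 : e8 a1 8f
[4] 0x1c->0x06 len=2 : 55 24
query mem[0x0f]=0x3e, mem[0x14]=0xa1, mem[0x04]=0x69, mem[0x19]=0x06

MEM[0x0f,0x14,0x04,0x19] = 3e a1 69 06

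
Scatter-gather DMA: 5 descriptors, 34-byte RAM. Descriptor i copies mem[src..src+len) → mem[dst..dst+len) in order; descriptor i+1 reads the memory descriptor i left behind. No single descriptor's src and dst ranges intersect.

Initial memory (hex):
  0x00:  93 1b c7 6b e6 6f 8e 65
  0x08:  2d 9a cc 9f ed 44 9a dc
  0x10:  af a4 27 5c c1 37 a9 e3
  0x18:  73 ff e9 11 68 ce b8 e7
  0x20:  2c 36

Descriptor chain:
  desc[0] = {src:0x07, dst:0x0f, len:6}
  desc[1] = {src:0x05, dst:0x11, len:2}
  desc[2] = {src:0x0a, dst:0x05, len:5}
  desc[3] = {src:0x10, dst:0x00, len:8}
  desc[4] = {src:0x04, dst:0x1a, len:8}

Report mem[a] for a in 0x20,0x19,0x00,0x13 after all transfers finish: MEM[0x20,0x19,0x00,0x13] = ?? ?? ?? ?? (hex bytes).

MEM[0x20,0x19,0x00,0x13] = cc ff 2d 9f

[0] 0x07->0x0f len=6 : 65 2d 9a cc 9f ed
[1] 0x05->0x11 len=2 : 6f 8e
[2] 0x0a->0x05 len=5 : cc 9f ed 44 9a
[3] 0x10->0x00 len=8 : 2d 6f 8e 9f ed 37 a9 e3
[4] 0x04->0x1a len=8 : ed 37 a9 e3 44 9a cc 9f
query mem[0x20]=0xcc, mem[0x19]=0xff, mem[0x00]=0x2d, mem[0x13]=0x9f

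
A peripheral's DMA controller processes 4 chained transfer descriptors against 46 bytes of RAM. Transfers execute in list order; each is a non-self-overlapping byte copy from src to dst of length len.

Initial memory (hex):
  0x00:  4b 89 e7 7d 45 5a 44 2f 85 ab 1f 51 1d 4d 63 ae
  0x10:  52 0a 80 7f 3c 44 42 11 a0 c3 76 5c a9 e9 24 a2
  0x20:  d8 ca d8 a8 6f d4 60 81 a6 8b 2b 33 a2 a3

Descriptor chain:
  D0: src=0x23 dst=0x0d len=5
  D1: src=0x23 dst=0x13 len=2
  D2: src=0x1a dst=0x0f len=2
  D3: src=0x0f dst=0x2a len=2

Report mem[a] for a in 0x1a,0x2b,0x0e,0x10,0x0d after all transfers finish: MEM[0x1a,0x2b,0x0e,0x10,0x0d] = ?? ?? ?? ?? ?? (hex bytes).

D0: mem[0x0d..0x11] <- [a8 6f d4 60 81]
D1: mem[0x13..0x14] <- [a8 6f]
D2: mem[0x0f..0x10] <- [76 5c]
D3: mem[0x2a..0x2b] <- [76 5c]
query mem[0x1a]=0x76, mem[0x2b]=0x5c, mem[0x0e]=0x6f, mem[0x10]=0x5c, mem[0x0d]=0xa8

MEM[0x1a,0x2b,0x0e,0x10,0x0d] = 76 5c 6f 5c a8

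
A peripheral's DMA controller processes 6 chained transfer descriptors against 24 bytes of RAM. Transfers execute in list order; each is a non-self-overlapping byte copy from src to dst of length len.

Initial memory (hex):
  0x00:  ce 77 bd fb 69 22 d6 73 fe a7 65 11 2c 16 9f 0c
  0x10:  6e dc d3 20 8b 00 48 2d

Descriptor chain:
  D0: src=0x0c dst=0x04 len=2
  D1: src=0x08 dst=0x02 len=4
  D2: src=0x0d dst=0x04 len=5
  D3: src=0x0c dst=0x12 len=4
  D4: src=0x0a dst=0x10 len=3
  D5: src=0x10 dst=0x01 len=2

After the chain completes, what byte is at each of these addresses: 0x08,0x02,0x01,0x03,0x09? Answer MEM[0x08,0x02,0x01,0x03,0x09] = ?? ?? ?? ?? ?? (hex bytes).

D0: mem[0x04..0x05] <- [2c 16]
D1: mem[0x02..0x05] <- [fe a7 65 11]
D2: mem[0x04..0x08] <- [16 9f 0c 6e dc]
D3: mem[0x12..0x15] <- [2c 16 9f 0c]
D4: mem[0x10..0x12] <- [65 11 2c]
D5: mem[0x01..0x02] <- [65 11]
query mem[0x08]=0xdc, mem[0x02]=0x11, mem[0x01]=0x65, mem[0x03]=0xa7, mem[0x09]=0xa7

MEM[0x08,0x02,0x01,0x03,0x09] = dc 11 65 a7 a7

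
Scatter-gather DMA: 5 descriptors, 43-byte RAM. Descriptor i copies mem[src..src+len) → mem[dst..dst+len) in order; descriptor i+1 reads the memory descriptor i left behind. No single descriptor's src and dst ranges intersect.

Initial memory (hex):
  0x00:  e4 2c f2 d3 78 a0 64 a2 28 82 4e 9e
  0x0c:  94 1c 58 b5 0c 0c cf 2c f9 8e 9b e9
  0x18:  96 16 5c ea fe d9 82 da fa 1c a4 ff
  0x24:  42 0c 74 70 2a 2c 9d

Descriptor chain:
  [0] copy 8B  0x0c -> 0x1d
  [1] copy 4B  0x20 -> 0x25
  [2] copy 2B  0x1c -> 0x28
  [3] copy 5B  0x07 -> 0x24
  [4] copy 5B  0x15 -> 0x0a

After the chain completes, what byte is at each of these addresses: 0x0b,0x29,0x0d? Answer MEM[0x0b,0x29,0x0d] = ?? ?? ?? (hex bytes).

#0 dst[0x1d+8] := {0x94,0x1c,0x58,0xb5,0x0c,0x0c,0xcf,0x2c}
#1 dst[0x25+4] := {0xb5,0x0c,0x0c,0xcf}
#2 dst[0x28+2] := {0xfe,0x94}
#3 dst[0x24+5] := {0xa2,0x28,0x82,0x4e,0x9e}
#4 dst[0x0a+5] := {0x8e,0x9b,0xe9,0x96,0x16}
query mem[0x0b]=0x9b, mem[0x29]=0x94, mem[0x0d]=0x96

MEM[0x0b,0x29,0x0d] = 9b 94 96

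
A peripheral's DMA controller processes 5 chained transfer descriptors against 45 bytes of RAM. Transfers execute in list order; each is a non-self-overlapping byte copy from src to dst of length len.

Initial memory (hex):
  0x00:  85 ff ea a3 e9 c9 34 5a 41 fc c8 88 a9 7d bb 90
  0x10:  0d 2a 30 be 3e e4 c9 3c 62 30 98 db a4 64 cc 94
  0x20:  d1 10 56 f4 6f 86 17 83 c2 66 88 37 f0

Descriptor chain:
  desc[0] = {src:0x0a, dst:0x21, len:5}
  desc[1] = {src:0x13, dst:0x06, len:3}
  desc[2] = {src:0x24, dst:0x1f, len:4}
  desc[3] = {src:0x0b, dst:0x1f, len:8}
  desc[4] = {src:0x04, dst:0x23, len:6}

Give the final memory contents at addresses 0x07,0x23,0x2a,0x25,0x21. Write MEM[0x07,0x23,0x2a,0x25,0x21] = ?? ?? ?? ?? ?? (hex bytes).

#0 dst[0x21+5] := {0xc8,0x88,0xa9,0x7d,0xbb}
#1 dst[0x06+3] := {0xbe,0x3e,0xe4}
#2 dst[0x1f+4] := {0x7d,0xbb,0x17,0x83}
#3 dst[0x1f+8] := {0x88,0xa9,0x7d,0xbb,0x90,0x0d,0x2a,0x30}
#4 dst[0x23+6] := {0xe9,0xc9,0xbe,0x3e,0xe4,0xfc}
query mem[0x07]=0x3e, mem[0x23]=0xe9, mem[0x2a]=0x88, mem[0x25]=0xbe, mem[0x21]=0x7d

MEM[0x07,0x23,0x2a,0x25,0x21] = 3e e9 88 be 7d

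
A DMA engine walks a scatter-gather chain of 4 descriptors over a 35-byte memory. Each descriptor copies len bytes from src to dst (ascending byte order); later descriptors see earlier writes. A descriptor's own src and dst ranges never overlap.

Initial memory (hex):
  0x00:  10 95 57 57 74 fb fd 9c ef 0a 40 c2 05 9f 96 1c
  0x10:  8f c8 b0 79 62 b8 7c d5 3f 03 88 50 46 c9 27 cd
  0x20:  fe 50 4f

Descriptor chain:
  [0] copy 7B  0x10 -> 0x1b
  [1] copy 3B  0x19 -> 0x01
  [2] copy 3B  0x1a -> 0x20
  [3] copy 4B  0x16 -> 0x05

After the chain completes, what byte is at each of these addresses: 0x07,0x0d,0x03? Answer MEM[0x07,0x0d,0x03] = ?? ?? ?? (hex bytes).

MEM[0x07,0x0d,0x03] = 3f 9f 8f

[0] 0x10->0x1b len=7 : 8f c8 b0 79 62 b8 7c
[1] 0x19->0x01 len=3 : 03 88 8f
[2] 0x1a->0x20 len=3 : 88 8f c8
[3] 0x16->0x05 len=4 : 7c d5 3f 03
query mem[0x07]=0x3f, mem[0x0d]=0x9f, mem[0x03]=0x8f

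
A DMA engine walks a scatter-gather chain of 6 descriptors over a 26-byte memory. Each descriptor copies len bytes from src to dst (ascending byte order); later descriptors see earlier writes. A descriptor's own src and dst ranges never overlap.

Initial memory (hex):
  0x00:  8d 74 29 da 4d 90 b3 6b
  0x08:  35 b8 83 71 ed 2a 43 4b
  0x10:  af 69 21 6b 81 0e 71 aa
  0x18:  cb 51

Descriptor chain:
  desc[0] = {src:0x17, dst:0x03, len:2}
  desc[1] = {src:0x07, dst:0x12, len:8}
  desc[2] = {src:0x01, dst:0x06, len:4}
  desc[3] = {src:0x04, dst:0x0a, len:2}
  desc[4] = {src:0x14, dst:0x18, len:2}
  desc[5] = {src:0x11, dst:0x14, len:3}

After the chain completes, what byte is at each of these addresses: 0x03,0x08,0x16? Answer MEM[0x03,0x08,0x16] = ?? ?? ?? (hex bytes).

D0: mem[0x03..0x04] <- [aa cb]
D1: mem[0x12..0x19] <- [6b 35 b8 83 71 ed 2a 43]
D2: mem[0x06..0x09] <- [74 29 aa cb]
D3: mem[0x0a..0x0b] <- [cb 90]
D4: mem[0x18..0x19] <- [b8 83]
D5: mem[0x14..0x16] <- [69 6b 35]
query mem[0x03]=0xaa, mem[0x08]=0xaa, mem[0x16]=0x35

MEM[0x03,0x08,0x16] = aa aa 35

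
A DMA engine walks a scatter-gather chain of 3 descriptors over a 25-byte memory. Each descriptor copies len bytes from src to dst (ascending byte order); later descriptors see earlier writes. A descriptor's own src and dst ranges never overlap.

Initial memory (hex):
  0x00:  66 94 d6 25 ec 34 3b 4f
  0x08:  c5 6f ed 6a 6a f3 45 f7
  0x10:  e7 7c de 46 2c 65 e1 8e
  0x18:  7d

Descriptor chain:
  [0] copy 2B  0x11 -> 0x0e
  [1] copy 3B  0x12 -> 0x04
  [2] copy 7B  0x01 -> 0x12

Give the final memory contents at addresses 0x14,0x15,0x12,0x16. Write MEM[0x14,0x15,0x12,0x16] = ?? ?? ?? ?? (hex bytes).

  after D0: wrote 2B at 0x0e = 7cde
  after D1: wrote 3B at 0x04 = de462c
  after D2: wrote 7B at 0x12 = 94d625de462c4f
query mem[0x14]=0x25, mem[0x15]=0xde, mem[0x12]=0x94, mem[0x16]=0x46

MEM[0x14,0x15,0x12,0x16] = 25 de 94 46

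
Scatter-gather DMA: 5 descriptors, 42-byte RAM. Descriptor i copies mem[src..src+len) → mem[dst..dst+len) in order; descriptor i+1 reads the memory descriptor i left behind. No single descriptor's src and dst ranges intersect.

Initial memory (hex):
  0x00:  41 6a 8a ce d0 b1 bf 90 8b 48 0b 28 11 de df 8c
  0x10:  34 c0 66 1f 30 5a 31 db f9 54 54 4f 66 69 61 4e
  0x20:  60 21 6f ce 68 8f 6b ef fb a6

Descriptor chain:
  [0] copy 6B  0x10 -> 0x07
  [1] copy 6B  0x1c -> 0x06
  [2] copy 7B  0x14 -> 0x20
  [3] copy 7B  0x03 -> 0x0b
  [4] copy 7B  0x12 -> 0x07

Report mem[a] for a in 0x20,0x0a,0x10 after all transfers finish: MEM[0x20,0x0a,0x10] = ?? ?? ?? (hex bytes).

  after D0: wrote 6B at 0x07 = 34c0661f305a
  after D1: wrote 6B at 0x06 = 6669614e6021
  after D2: wrote 7B at 0x20 = 305a31dbf95454
  after D3: wrote 7B at 0x0b = ced0b16669614e
  after D4: wrote 7B at 0x07 = 661f305a31dbf9
query mem[0x20]=0x30, mem[0x0a]=0x5a, mem[0x10]=0x61

MEM[0x20,0x0a,0x10] = 30 5a 61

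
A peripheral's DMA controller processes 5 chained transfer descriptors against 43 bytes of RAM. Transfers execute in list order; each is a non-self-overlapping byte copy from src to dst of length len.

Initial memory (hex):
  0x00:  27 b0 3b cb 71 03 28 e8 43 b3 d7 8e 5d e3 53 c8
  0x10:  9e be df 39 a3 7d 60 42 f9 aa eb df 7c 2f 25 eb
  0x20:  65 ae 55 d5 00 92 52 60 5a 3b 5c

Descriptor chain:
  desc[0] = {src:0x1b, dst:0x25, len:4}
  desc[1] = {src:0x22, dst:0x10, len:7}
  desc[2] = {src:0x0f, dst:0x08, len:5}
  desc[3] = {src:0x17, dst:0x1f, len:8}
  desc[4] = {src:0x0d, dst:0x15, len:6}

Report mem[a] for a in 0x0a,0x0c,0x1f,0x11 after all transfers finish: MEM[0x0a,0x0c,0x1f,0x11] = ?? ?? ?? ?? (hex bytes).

MEM[0x0a,0x0c,0x1f,0x11] = d5 df 42 d5

  after D0: wrote 4B at 0x25 = df7c2f25
  after D1: wrote 7B at 0x10 = 55d500df7c2f25
  after D2: wrote 5B at 0x08 = c855d500df
  after D3: wrote 8B at 0x1f = 42f9aaebdf7c2f25
  after D4: wrote 6B at 0x15 = e353c855d500
query mem[0x0a]=0xd5, mem[0x0c]=0xdf, mem[0x1f]=0x42, mem[0x11]=0xd5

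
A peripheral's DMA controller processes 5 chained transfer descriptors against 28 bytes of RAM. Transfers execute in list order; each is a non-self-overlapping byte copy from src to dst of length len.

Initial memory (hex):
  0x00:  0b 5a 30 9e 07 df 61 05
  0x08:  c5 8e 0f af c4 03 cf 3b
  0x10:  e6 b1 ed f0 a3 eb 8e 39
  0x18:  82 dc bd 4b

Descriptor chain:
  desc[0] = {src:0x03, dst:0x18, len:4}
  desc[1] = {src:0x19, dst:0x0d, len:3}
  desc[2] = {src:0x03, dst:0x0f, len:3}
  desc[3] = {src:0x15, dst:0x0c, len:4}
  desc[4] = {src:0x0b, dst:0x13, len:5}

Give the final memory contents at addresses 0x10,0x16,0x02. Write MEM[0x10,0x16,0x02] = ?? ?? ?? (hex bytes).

  after D0: wrote 4B at 0x18 = 9e07df61
  after D1: wrote 3B at 0x0d = 07df61
  after D2: wrote 3B at 0x0f = 9e07df
  after D3: wrote 4B at 0x0c = eb8e399e
  after D4: wrote 5B at 0x13 = afeb8e399e
query mem[0x10]=0x07, mem[0x16]=0x39, mem[0x02]=0x30

MEM[0x10,0x16,0x02] = 07 39 30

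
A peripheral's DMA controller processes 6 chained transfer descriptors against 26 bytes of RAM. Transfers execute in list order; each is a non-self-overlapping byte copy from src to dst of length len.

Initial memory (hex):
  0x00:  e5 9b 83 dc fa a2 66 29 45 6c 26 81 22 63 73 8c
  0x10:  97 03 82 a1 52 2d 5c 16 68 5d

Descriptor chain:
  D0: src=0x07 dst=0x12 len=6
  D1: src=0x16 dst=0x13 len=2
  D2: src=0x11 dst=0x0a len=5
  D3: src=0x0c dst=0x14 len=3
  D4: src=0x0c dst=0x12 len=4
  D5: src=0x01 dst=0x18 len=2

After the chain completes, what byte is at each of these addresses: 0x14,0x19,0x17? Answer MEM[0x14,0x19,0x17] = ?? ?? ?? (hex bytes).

MEM[0x14,0x19,0x17] = 26 83 22

[0] 0x07->0x12 len=6 : 29 45 6c 26 81 22
[1] 0x16->0x13 len=2 : 81 22
[2] 0x11->0x0a len=5 : 03 29 81 22 26
[3] 0x0c->0x14 len=3 : 81 22 26
[4] 0x0c->0x12 len=4 : 81 22 26 8c
[5] 0x01->0x18 len=2 : 9b 83
query mem[0x14]=0x26, mem[0x19]=0x83, mem[0x17]=0x22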